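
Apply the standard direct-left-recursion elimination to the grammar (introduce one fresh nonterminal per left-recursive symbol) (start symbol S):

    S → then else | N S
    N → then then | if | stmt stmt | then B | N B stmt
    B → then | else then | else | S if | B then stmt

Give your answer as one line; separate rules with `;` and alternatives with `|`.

Directly left-recursive nonterminals: N, B.
For N: α = {B stmt}, β = {then then, if, stmt stmt, then B}. Rewrite as N → β N' and N' → α N' | ε.
For B: α = {then stmt}, β = {then, else then, else, S if}. Rewrite as B → β B' and B' → α B' | ε.

S → then else | N S; N → then then N' | if N' | stmt stmt N' | then B N'; B → then B' | else then B' | else B' | S if B'; N' → B stmt N' | ε; B' → then stmt B' | ε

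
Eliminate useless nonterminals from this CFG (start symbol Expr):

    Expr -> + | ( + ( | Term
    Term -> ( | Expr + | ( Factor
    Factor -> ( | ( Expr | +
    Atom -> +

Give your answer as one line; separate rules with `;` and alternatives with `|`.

Generating nonterminals: {Atom, Expr, Factor, Term}.
Reachable from Expr after that: {Expr, Factor, Term}.
Removed useless symbols: {Atom} and every production mentioning them.

Expr -> + | ( + ( | Term; Term -> ( | Expr + | ( Factor; Factor -> ( | ( Expr | +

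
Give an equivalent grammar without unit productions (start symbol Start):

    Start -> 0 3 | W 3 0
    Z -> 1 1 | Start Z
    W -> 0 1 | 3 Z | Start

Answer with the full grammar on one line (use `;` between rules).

Start -> 0 3 | W 3 0; Z -> 1 1 | Start Z; W -> 0 3 | W 3 0 | 0 1 | 3 Z

Unit pairs: W ⇒* {Start}.
Replace each nonterminal's rules with the union of the non-unit rules of every nonterminal it unit-derives.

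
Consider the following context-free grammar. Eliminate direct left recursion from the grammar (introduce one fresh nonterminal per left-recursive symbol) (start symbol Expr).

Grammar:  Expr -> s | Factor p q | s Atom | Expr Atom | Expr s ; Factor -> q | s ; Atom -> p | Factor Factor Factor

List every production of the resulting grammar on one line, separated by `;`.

Left recursion appears on Expr.
For Expr: α = {Atom, s}, β = {s, Factor p q, s Atom}. Rewrite as Expr → β Expr1 and Expr1 → α Expr1 | ε.

Expr -> s Expr1 | Factor p q Expr1 | s Atom Expr1; Factor -> q | s; Atom -> p | Factor Factor Factor; Expr1 -> Atom Expr1 | s Expr1 | ε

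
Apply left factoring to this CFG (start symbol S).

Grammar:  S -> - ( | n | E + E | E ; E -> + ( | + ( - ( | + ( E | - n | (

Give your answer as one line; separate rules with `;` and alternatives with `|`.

S has alternatives sharing prefix 'E': factor to S → E S' with S' → + E | ε.
E has alternatives sharing prefix '+ (': factor to E → + ( E' with E' → ε | - ( | E.

S -> - ( | n | E S'; E -> - n | ( | + ( E'; S' -> + E | eps; E' -> eps | - ( | E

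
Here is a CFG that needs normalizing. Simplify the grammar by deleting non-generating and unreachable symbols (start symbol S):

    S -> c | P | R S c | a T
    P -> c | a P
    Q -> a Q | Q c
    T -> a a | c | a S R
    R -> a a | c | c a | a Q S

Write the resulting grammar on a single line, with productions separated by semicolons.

Generating nonterminals: {P, R, S, T}.
Reachable from S after that: {P, R, S, T}.
Removed useless symbols: {Q} and every production mentioning them.

S -> c | P | R S c | a T; P -> c | a P; T -> a a | c | a S R; R -> a a | c | c a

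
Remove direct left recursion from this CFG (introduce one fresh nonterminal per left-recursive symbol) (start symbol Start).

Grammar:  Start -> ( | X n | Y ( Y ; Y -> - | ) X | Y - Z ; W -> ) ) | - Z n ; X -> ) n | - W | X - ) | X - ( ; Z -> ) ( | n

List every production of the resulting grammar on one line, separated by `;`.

Y, X are directly left-recursive.
For Y: α = {- Z}, β = {-, ) X}. Rewrite as Y → β Y1 and Y1 → α Y1 | ε.
For X: α = {- ), - (}, β = {) n, - W}. Rewrite as X → β X1 and X1 → α X1 | ε.

Start -> ( | X n | Y ( Y; Y -> - Y1 | ) X Y1; W -> ) ) | - Z n; X -> ) n X1 | - W X1; Z -> ) ( | n; Y1 -> - Z Y1 | ε; X1 -> - ) X1 | - ( X1 | ε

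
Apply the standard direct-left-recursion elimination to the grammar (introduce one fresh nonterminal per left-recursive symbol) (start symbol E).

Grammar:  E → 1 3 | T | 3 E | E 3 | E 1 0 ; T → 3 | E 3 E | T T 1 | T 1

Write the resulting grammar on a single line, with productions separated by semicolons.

E, T are directly left-recursive.
For E: α = {3, 1 0}, β = {1 3, T, 3 E}. Rewrite as E → β E' and E' → α E' | ε.
For T: α = {T 1, 1}, β = {3, E 3 E}. Rewrite as T → β T' and T' → α T' | ε.

E → 1 3 E' | T E' | 3 E E'; T → 3 T' | E 3 E T'; E' → 3 E' | 1 0 E' | eps; T' → T 1 T' | 1 T' | eps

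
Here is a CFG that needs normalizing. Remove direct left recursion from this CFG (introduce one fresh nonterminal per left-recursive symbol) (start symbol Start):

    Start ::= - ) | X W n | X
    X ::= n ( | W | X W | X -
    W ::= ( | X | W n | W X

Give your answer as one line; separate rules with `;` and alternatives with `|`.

Left recursion appears on X, W.
For X: α = {W, -}, β = {n (, W}. Rewrite as X → β X1 and X1 → α X1 | ε.
For W: α = {n, X}, β = {(, X}. Rewrite as W → β W1 and W1 → α W1 | ε.

Start ::= - ) | X W n | X; X ::= n ( X1 | W X1; W ::= ( W1 | X W1; X1 ::= W X1 | - X1 | ε; W1 ::= n W1 | X W1 | ε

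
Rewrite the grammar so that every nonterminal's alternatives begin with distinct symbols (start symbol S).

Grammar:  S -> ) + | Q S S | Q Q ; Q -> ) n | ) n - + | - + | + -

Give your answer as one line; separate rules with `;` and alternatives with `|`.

S -> ) + | Q S'; Q -> - + | + - | ) n Q'; S' -> S S | Q; Q' -> ε | - +

S has alternatives sharing prefix 'Q': factor to S → Q S' with S' → S S | Q.
Q has alternatives sharing prefix ') n': factor to Q → ) n Q' with Q' → ε | - +.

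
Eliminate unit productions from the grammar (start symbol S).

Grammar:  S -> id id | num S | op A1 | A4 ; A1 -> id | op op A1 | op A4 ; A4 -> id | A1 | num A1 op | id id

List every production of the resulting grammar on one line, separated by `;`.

Unit pairs: A4 ⇒* {A1}; S ⇒* {A1, A4}.
Replace each nonterminal's rules with the union of the non-unit rules of every nonterminal it unit-derives.

S -> id | num A1 op | id id | op op A1 | op A4 | num S | op A1; A1 -> id | op op A1 | op A4; A4 -> id | num A1 op | id id | op op A1 | op A4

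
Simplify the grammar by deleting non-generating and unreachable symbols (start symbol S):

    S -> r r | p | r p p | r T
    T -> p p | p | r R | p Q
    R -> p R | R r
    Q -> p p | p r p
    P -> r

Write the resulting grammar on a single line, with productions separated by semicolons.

Generating nonterminals: {P, Q, S, T}.
Reachable from S after that: {Q, S, T}.
Removed useless symbols: {P, R} and every production mentioning them.

S -> r r | p | r p p | r T; T -> p p | p | p Q; Q -> p p | p r p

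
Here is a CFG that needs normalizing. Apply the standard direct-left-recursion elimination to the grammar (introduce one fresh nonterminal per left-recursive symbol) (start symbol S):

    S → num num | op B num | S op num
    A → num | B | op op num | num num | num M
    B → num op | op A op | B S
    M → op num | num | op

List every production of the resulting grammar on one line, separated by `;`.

S → num num S' | op B num S'; A → num | B | op op num | num num | num M; B → num op B' | op A op B'; M → op num | num | op; S' → op num S' | ε; B' → S B' | ε

S, B are directly left-recursive.
For S: α = {op num}, β = {num num, op B num}. Rewrite as S → β S' and S' → α S' | ε.
For B: α = {S}, β = {num op, op A op}. Rewrite as B → β B' and B' → α B' | ε.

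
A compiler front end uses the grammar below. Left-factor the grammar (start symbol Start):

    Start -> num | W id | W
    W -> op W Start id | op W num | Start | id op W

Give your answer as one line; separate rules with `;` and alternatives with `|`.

Start -> num | W Start1; W -> Start | id op W | op W W1; Start1 -> id | ε; W1 -> Start id | num

Start has alternatives sharing prefix 'W': factor to Start → W Start1 with Start1 → id | ε.
W has alternatives sharing prefix 'op W': factor to W → op W W1 with W1 → Start id | num.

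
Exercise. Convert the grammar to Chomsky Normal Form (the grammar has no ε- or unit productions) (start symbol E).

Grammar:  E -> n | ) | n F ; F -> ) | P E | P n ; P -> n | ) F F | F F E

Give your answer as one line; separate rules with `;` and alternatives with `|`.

Introduce a nonterminal for each terminal appearing in a rule of length ≥ 2: X1 → n, X2 → ).
Binarize each right-hand side of length ≥ 3 by chaining fresh nonterminals (Y1, Y2, …): affected rules were P → X2 F F; P → F F E.

E -> n | ) | X1 F; F -> ) | P E | P X1; P -> n | X2 Y1 | F Y2; X1 -> n; X2 -> ); Y1 -> F F; Y2 -> F E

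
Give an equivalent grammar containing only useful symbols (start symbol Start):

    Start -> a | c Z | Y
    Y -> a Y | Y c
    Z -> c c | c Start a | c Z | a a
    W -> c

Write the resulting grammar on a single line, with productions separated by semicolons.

Start -> a | c Z; Z -> c c | c Start a | c Z | a a

Generating nonterminals: {Start, W, Z}.
Reachable from Start after that: {Start, Z}.
Removed useless symbols: {W, Y} and every production mentioning them.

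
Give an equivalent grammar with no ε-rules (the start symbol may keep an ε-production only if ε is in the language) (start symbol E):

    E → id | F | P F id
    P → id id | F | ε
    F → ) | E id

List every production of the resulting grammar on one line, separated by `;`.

E → id | F | P F id | F id; P → id id | F; F → ) | E id

Nullable set = {P}.
ε ∉ L(G), so no ε-production is kept.
Add the nullable-subset variants: E → P F id gives P F id | F id.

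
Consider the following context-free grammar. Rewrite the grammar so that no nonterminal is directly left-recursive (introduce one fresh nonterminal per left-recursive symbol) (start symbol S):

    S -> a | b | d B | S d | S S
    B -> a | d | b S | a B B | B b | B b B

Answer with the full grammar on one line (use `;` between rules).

S -> a S' | b S' | d B S'; B -> a B' | d B' | b S B' | a B B B'; S' -> d S' | S S' | eps; B' -> b B' | b B B' | eps

Directly left-recursive nonterminals: S, B.
For S: α = {d, S}, β = {a, b, d B}. Rewrite as S → β S' and S' → α S' | ε.
For B: α = {b, b B}, β = {a, d, b S, a B B}. Rewrite as B → β B' and B' → α B' | ε.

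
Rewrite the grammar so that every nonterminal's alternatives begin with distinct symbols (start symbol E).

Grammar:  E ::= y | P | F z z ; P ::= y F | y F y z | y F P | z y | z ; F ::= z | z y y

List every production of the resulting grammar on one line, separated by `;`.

E ::= y | P | F z z; P ::= y F P' | z P''; F ::= z F'; P' ::= ε | y z | P; P'' ::= y | ε; F' ::= ε | y y

P has alternatives sharing prefix 'y F': factor to P → y F P' with P' → ε | y z | P.
P has alternatives sharing prefix 'z': factor to P → z P'' with P'' → y | ε.
F has alternatives sharing prefix 'z': factor to F → z F' with F' → ε | y y.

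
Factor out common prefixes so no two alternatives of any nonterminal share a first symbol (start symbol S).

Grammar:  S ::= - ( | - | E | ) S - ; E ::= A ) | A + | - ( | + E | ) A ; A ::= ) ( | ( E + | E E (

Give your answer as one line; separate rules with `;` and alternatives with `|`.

S ::= E | ) S - | - S'; E ::= - ( | + E | ) A | A E'; A ::= ) ( | ( E + | E E (; S' ::= ( | ε; E' ::= ) | +

S has alternatives sharing prefix '-': factor to S → - S' with S' → ( | ε.
E has alternatives sharing prefix 'A': factor to E → A E' with E' → ) | +.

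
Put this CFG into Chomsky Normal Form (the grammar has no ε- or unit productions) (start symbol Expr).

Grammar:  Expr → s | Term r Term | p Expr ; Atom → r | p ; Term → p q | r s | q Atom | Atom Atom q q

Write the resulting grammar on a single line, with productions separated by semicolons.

Introduce a nonterminal for each terminal appearing in a rule of length ≥ 2: X1 → r, X2 → p, X3 → q, X4 → s.
Binarize each right-hand side of length ≥ 3 by chaining fresh nonterminals (Y1, Y2, …): affected rules were Expr → Term X1 Term; Term → Atom Atom X3 X3.

Expr → s | Term Y1 | X2 Expr; Atom → r | p; Term → X2 X3 | X1 X4 | X3 Atom | Atom Y2; X1 → r; X2 → p; X3 → q; X4 → s; Y1 → X1 Term; Y2 → Atom Y3; Y3 → X3 X3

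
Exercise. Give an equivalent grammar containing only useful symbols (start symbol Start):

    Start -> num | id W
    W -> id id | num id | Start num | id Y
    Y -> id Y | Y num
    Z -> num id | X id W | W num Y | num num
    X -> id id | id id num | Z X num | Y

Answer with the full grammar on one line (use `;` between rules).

Generating nonterminals: {Start, W, X, Z}.
Reachable from Start after that: {Start, W}.
Removed useless symbols: {X, Y, Z} and every production mentioning them.

Start -> num | id W; W -> id id | num id | Start num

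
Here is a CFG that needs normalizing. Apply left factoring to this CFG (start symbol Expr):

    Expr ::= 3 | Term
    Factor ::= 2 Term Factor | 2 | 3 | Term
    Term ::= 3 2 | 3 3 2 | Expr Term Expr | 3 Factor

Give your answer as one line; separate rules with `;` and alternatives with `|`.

Factor has alternatives sharing prefix '2': factor to Factor → 2 Factor1 with Factor1 → Term Factor | ε.
Term has alternatives sharing prefix '3': factor to Term → 3 Term1 with Term1 → 2 | 3 2 | Factor.

Expr ::= 3 | Term; Factor ::= 3 | Term | 2 Factor1; Term ::= Expr Term Expr | 3 Term1; Factor1 ::= Term Factor | ε; Term1 ::= 2 | 3 2 | Factor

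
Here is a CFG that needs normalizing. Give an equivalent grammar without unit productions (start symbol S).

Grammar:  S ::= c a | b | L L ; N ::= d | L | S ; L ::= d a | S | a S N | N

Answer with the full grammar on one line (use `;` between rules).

Unit pairs: L ⇒* {N, S}; N ⇒* {L, S}.
For every A with A ⇒* B via unit rules, add B's non-unit alternatives to A; then delete every rule of the form X → Y.

S ::= c a | b | L L; N ::= d a | a S N | c a | b | L L | d; L ::= d a | a S N | c a | b | L L | d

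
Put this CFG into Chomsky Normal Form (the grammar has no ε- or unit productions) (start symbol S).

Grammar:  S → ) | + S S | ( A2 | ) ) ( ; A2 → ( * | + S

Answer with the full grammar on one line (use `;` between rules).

S → ) | X1 Y1 | X2 A2 | X3 Y2; A2 → X2 X4 | X1 S; X1 → +; X2 → (; X3 → ); X4 → *; Y1 → S S; Y2 → X3 X2

Introduce a nonterminal for each terminal appearing in a rule of length ≥ 2: X1 → +, X2 → (, X3 → ), X4 → *.
Binarize each right-hand side of length ≥ 3 by chaining fresh nonterminals (Y1, Y2, …): affected rules were S → X1 S S; S → X3 X3 X2.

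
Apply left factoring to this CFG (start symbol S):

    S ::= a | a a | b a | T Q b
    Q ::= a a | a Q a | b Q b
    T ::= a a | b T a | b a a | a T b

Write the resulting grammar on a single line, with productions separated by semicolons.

S ::= b a | T Q b | a S'; Q ::= b Q b | a Q'; T ::= a T' | b T''; S' ::= ε | a; Q' ::= a | Q a; T' ::= a | T b; T'' ::= T a | a a

S has alternatives sharing prefix 'a': factor to S → a S' with S' → ε | a.
Q has alternatives sharing prefix 'a': factor to Q → a Q' with Q' → a | Q a.
T has alternatives sharing prefix 'a': factor to T → a T' with T' → a | T b.
T has alternatives sharing prefix 'b': factor to T → b T'' with T'' → T a | a a.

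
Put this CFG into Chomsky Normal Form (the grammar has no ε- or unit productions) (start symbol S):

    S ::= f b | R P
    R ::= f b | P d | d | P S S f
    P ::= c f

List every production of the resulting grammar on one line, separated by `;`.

S ::= X1 X2 | R P; R ::= X1 X2 | P X3 | d | P Y1; P ::= X4 X1; X1 ::= f; X2 ::= b; X3 ::= d; X4 ::= c; Y1 ::= S Y2; Y2 ::= S X1

Introduce a nonterminal for each terminal appearing in a rule of length ≥ 2: X1 → f, X2 → b, X3 → d, X4 → c.
Binarize each right-hand side of length ≥ 3 by chaining fresh nonterminals (Y1, Y2, …): affected rules were R → P S S X1.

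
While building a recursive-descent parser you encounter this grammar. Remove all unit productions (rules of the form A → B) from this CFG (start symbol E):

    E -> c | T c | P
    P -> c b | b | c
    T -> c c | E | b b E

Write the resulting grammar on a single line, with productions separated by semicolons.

Unit pairs: E ⇒* {P}; T ⇒* {E, P}.
Replace each nonterminal's rules with the union of the non-unit rules of every nonterminal it unit-derives.

E -> c | T c | c b | b; P -> c b | b | c; T -> c | T c | c b | b | c c | b b E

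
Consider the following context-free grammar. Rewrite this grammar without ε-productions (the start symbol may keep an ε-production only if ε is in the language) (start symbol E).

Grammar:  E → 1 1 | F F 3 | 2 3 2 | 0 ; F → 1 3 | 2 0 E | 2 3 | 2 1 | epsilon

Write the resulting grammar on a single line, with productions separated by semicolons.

E → 1 1 | F F 3 | F 3 | 3 | 2 3 2 | 0; F → 1 3 | 2 0 E | 2 3 | 2 1

Nullable set = {F}.
ε ∉ L(G), so no ε-production is kept.
Add the nullable-subset variants: E → F F 3 gives F F 3 | F 3 | 3.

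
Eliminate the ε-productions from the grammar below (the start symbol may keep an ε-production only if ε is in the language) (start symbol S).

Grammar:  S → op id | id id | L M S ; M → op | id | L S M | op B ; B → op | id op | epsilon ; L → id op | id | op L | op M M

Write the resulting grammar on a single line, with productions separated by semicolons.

S → op id | id id | L M S; M → op | id | L S M | op B; B → op | id op; L → id op | id | op L | op M M

Nullable set = {B}.
ε ∉ L(G), so no ε-production is kept.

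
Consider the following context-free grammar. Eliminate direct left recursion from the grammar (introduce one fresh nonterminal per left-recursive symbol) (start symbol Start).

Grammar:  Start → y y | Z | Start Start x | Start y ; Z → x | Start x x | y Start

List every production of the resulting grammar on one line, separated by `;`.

Start → y y Start1 | Z Start1; Z → x | Start x x | y Start; Start1 → Start x Start1 | y Start1 | epsilon

Directly left-recursive nonterminal: Start.
For Start: α = {Start x, y}, β = {y y, Z}. Rewrite as Start → β Start1 and Start1 → α Start1 | ε.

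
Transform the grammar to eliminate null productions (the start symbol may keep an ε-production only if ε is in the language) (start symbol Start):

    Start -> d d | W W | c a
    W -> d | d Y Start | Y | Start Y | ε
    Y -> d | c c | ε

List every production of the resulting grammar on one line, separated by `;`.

Start -> d d | W W | W | c a | ε; W -> d | d Y Start | d Y | d Start | Y | Start Y | Start; Y -> d | c c

The nullable symbols are {Start, W, Y}.
ε ∈ L(G) since Start is nullable, so keep Start → ε.
Add the nullable-subset variants: Start → W W gives W W | W. W → d Y Start gives d Y Start | d Y | d Start. W → Start Y gives Start Y | Start.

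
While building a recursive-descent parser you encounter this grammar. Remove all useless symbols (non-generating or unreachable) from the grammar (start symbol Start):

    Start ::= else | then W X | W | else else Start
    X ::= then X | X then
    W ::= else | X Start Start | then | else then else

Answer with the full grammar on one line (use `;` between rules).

Start ::= else | W | else else Start; W ::= else | then | else then else

Generating nonterminals: {Start, W}.
Reachable from Start after that: {Start, W}.
Removed useless symbols: {X} and every production mentioning them.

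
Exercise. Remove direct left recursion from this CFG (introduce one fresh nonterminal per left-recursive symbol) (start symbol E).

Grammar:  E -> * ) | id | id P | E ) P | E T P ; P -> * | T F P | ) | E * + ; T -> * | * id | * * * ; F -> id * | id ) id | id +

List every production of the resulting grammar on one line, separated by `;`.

Directly left-recursive nonterminal: E.
For E: α = {) P, T P}, β = {* ), id, id P}. Rewrite as E → β E' and E' → α E' | ε.

E -> * ) E' | id E' | id P E'; P -> * | T F P | ) | E * +; T -> * | * id | * * *; F -> id * | id ) id | id +; E' -> ) P E' | T P E' | epsilon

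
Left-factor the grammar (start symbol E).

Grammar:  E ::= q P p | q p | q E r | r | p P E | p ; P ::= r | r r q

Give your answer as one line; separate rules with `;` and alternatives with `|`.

E ::= r | q E' | p E''; P ::= r P'; E' ::= P p | p | E r; E'' ::= P E | ε; P' ::= ε | r q

E has alternatives sharing prefix 'q': factor to E → q E' with E' → P p | p | E r.
E has alternatives sharing prefix 'p': factor to E → p E'' with E'' → P E | ε.
P has alternatives sharing prefix 'r': factor to P → r P' with P' → ε | r q.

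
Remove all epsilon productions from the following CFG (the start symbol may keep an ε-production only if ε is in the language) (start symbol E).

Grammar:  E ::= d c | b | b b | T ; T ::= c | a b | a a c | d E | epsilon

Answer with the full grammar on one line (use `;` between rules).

Nullable set = {E, T}.
ε ∈ L(G) since E is nullable, so keep E → ε.
Add the nullable-subset variants: T → d E gives d E | d.

E ::= d c | b | b b | T | ε; T ::= c | a b | a a c | d E | d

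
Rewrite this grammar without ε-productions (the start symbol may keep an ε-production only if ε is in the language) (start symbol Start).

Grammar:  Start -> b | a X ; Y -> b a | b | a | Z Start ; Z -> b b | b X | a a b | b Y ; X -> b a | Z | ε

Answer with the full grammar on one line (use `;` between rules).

Start -> b | a X | a; Y -> b a | b | a | Z Start; Z -> b b | b X | b | a a b | b Y; X -> b a | Z

The nullable symbols are {X}.
ε ∉ L(G), so no ε-production is kept.
For each production, add variants omitting each subset of nullable occurrences: Start → a X gives a X | a. Z → b X gives b X | b.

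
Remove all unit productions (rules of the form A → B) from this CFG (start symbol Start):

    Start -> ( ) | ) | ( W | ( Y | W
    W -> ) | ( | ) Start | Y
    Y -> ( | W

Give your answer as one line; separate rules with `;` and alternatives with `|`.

Start -> ( ) | ) | ( W | ( Y | ( | ) Start; W -> ( | ) | ) Start; Y -> ) | ( | ) Start

Unit pairs: Start ⇒* {W, Y}; W ⇒* {Y}; Y ⇒* {W}.
For every A with A ⇒* B via unit rules, add B's non-unit alternatives to A; then delete every rule of the form X → Y.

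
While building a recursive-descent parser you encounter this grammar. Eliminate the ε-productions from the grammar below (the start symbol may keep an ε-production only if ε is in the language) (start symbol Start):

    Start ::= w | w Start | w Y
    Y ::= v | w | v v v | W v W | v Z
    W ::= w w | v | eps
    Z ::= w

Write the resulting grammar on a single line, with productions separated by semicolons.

Nullable set = {W}.
ε ∉ L(G), so no ε-production is kept.
Add the nullable-subset variants: Y → W v W gives W v W | W v | v W.

Start ::= w | w Start | w Y; Y ::= v | w | v v v | W v W | W v | v W | v Z; W ::= w w | v; Z ::= w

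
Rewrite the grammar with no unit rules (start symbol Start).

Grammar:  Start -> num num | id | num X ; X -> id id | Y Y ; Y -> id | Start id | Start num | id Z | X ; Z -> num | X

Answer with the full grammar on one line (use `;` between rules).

Unit pairs: Y ⇒* {X}; Z ⇒* {X}.
Replace each nonterminal's rules with the union of the non-unit rules of every nonterminal it unit-derives.

Start -> num num | id | num X; X -> id id | Y Y; Y -> id id | Y Y | id | Start id | Start num | id Z; Z -> num | id id | Y Y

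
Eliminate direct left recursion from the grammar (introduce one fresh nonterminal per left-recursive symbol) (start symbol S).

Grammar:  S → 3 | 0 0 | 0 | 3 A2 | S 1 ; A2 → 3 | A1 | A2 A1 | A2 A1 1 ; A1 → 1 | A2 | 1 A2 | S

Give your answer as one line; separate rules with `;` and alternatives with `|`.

S → 3 S' | 0 0 S' | 0 S' | 3 A2 S'; A2 → 3 A2' | A1 A2'; A1 → 1 | A2 | 1 A2 | S; S' → 1 S' | eps; A2' → A1 A2' | A1 1 A2' | eps

S, A2 are directly left-recursive.
For S: α = {1}, β = {3, 0 0, 0, 3 A2}. Rewrite as S → β S' and S' → α S' | ε.
For A2: α = {A1, A1 1}, β = {3, A1}. Rewrite as A2 → β A2' and A2' → α A2' | ε.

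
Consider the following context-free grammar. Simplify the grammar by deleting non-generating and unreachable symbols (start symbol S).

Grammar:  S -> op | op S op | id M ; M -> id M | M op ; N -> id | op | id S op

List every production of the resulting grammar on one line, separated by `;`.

Generating nonterminals: {N, S}.
Reachable from S after that: {S}.
Removed useless symbols: {M, N} and every production mentioning them.

S -> op | op S op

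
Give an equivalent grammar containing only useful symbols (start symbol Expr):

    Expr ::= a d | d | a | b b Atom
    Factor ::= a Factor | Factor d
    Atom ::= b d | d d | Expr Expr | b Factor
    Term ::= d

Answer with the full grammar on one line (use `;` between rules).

Expr ::= a d | d | a | b b Atom; Atom ::= b d | d d | Expr Expr

Generating nonterminals: {Atom, Expr, Term}.
Reachable from Expr after that: {Atom, Expr}.
Removed useless symbols: {Factor, Term} and every production mentioning them.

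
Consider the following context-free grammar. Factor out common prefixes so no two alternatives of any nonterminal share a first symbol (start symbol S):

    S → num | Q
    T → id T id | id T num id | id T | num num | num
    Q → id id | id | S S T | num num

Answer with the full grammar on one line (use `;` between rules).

S → num | Q; T → id T T' | num T''; Q → S S T | num num | id Q'; T' → id | num id | eps; T'' → num | eps; Q' → id | eps

T has alternatives sharing prefix 'id T': factor to T → id T T' with T' → id | num id | ε.
T has alternatives sharing prefix 'num': factor to T → num T'' with T'' → num | ε.
Q has alternatives sharing prefix 'id': factor to Q → id Q' with Q' → id | ε.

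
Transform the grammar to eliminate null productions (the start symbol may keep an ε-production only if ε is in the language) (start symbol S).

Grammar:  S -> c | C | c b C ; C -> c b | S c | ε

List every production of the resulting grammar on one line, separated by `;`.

Nullable nonterminals: {C, S}.
ε ∈ L(G) since S is nullable, so keep S → ε.
For each production, add variants omitting each subset of nullable occurrences: S → c b C gives c b C | c b. C → S c gives S c | c.

S -> c | C | c b C | c b | ε; C -> c b | S c | c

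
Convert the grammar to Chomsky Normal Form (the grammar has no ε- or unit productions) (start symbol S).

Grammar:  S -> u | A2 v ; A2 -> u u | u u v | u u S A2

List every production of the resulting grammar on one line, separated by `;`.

Introduce a nonterminal for each terminal appearing in a rule of length ≥ 2: X1 → v, X2 → u.
Binarize each right-hand side of length ≥ 3 by chaining fresh nonterminals (Y1, Y2, …): affected rules were A2 → X2 X2 X1; A2 → X2 X2 S A2.

S -> u | A2 X1; A2 -> X2 X2 | X2 Y1 | X2 Y2; X1 -> v; X2 -> u; Y1 -> X2 X1; Y2 -> X2 Y3; Y3 -> S A2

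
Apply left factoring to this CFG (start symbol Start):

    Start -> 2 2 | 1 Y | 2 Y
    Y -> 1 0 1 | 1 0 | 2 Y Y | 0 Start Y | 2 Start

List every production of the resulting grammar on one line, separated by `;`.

Start has alternatives sharing prefix '2': factor to Start → 2 Start1 with Start1 → 2 | Y.
Y has alternatives sharing prefix '1 0': factor to Y → 1 0 Y1 with Y1 → 1 | ε.
Y has alternatives sharing prefix '2': factor to Y → 2 Y2 with Y2 → Y Y | Start.

Start -> 1 Y | 2 Start1; Y -> 0 Start Y | 1 0 Y1 | 2 Y2; Start1 -> 2 | Y; Y1 -> 1 | ε; Y2 -> Y Y | Start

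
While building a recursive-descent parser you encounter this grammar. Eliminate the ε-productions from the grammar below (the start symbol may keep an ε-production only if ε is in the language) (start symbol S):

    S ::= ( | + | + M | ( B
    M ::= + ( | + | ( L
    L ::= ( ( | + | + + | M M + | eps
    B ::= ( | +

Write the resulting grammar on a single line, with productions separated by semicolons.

Nullable set = {L}.
ε ∉ L(G), so no ε-production is kept.
For each production, add variants omitting each subset of nullable occurrences: M → ( L gives ( L | (.

S ::= ( | + | + M | ( B; M ::= + ( | + | ( L | (; L ::= ( ( | + | + + | M M +; B ::= ( | +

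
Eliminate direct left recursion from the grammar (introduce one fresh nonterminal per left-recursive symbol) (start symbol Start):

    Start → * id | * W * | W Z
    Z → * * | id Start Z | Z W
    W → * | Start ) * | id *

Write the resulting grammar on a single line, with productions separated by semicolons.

Z is directly left-recursive.
For Z: α = {W}, β = {* *, id Start Z}. Rewrite as Z → β Z1 and Z1 → α Z1 | ε.

Start → * id | * W * | W Z; Z → * * Z1 | id Start Z Z1; W → * | Start ) * | id *; Z1 → W Z1 | epsilon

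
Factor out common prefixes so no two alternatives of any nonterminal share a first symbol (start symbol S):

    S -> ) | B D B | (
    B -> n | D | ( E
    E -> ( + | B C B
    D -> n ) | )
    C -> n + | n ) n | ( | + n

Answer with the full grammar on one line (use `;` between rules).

C has alternatives sharing prefix 'n': factor to C → n C' with C' → + | ) n.

S -> ) | B D B | (; B -> n | D | ( E; E -> ( + | B C B; D -> n ) | ); C -> ( | + n | n C'; C' -> + | ) n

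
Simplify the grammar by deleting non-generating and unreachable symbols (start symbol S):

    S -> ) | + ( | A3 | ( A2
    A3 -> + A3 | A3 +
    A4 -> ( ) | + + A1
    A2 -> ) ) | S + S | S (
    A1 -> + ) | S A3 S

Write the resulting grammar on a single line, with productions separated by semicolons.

S -> ) | + ( | ( A2; A2 -> ) ) | S + S | S (

Generating nonterminals: {A1, A2, A4, S}.
Reachable from S after that: {A2, S}.
Removed useless symbols: {A1, A3, A4} and every production mentioning them.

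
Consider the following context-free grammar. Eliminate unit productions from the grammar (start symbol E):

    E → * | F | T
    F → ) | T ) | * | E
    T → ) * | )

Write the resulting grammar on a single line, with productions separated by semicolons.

E → * | ) | T ) | ) *; F → * | ) | T ) | ) *; T → ) * | )

Unit pairs: E ⇒* {F, T}; F ⇒* {E, T}.
For every A with A ⇒* B via unit rules, add B's non-unit alternatives to A; then delete every rule of the form X → Y.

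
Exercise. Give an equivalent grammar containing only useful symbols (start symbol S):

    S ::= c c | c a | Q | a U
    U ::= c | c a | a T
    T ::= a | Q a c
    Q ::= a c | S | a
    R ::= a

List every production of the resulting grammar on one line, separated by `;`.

S ::= c c | c a | Q | a U; U ::= c | c a | a T; T ::= a | Q a c; Q ::= a c | S | a

Generating nonterminals: {Q, R, S, T, U}.
Reachable from S after that: {Q, S, T, U}.
Removed useless symbols: {R} and every production mentioning them.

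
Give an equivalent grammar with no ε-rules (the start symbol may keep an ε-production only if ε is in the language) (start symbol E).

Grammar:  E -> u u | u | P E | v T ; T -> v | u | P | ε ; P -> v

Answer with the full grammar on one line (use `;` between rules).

E -> u u | u | P E | v T | v; T -> v | u | P; P -> v

Nullable set = {T}.
ε ∉ L(G), so no ε-production is kept.
Expand every rule over subsets of its nullable positions: E → v T gives v T | v.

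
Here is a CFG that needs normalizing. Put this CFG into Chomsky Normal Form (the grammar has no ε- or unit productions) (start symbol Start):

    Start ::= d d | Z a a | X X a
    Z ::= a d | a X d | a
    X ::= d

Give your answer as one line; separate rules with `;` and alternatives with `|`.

Introduce a nonterminal for each terminal appearing in a rule of length ≥ 2: X1 → d, X2 → a.
Binarize each right-hand side of length ≥ 3 by chaining fresh nonterminals (Y1, Y2, …): affected rules were Start → Z X2 X2; Start → X X X2; Z → X2 X X1.

Start ::= X1 X1 | Z Y1 | X Y2; Z ::= X2 X1 | X2 Y3 | a; X ::= d; X1 ::= d; X2 ::= a; Y1 ::= X2 X2; Y2 ::= X X2; Y3 ::= X X1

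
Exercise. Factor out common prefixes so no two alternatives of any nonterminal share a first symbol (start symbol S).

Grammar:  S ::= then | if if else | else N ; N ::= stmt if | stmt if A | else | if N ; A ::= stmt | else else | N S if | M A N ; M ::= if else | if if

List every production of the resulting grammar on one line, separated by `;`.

N has alternatives sharing prefix 'stmt if': factor to N → stmt if N' with N' → ε | A.
M has alternatives sharing prefix 'if': factor to M → if M' with M' → else | if.

S ::= then | if if else | else N; N ::= else | if N | stmt if N'; A ::= stmt | else else | N S if | M A N; M ::= if M'; N' ::= epsilon | A; M' ::= else | if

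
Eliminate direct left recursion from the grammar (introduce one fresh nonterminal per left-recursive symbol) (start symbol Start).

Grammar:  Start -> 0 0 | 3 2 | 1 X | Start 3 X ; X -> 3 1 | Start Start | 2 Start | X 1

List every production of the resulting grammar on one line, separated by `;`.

Start -> 0 0 Start1 | 3 2 Start1 | 1 X Start1; X -> 3 1 X1 | Start Start X1 | 2 Start X1; Start1 -> 3 X Start1 | eps; X1 -> 1 X1 | eps

Directly left-recursive nonterminals: Start, X.
For Start: α = {3 X}, β = {0 0, 3 2, 1 X}. Rewrite as Start → β Start1 and Start1 → α Start1 | ε.
For X: α = {1}, β = {3 1, Start Start, 2 Start}. Rewrite as X → β X1 and X1 → α X1 | ε.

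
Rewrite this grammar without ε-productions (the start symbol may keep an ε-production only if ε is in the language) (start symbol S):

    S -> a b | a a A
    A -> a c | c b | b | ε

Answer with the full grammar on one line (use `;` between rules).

Nullable set = {A}.
ε ∉ L(G), so no ε-production is kept.
For each production, add variants omitting each subset of nullable occurrences: S → a a A gives a a A | a a.

S -> a b | a a A | a a; A -> a c | c b | b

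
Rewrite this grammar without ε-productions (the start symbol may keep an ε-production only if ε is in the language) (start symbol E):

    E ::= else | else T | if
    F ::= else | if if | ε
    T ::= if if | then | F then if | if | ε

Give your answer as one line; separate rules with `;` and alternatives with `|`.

E ::= else | else T | if; F ::= else | if if; T ::= if if | then | F then if | then if | if

Nullable nonterminals: {F, T}.
ε ∉ L(G), so no ε-production is kept.
Add the nullable-subset variants: T → F then if gives F then if | then if.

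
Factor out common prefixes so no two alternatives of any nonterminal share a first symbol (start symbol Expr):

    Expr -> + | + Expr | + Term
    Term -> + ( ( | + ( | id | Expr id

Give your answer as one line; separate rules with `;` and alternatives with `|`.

Expr -> + Expr1; Term -> id | Expr id | + ( Term1; Expr1 -> ε | Expr | Term; Term1 -> ( | ε

Expr has alternatives sharing prefix '+': factor to Expr → + Expr1 with Expr1 → ε | Expr | Term.
Term has alternatives sharing prefix '+ (': factor to Term → + ( Term1 with Term1 → ( | ε.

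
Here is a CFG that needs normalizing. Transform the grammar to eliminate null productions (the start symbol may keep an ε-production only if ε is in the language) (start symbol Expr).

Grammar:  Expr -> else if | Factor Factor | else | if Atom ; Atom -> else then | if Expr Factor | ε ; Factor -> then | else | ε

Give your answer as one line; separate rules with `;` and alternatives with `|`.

Expr -> else if | Factor Factor | Factor | else | if Atom | if | ε; Atom -> else then | if Expr Factor | if Expr | if Factor | if; Factor -> then | else

Nullable set = {Atom, Expr, Factor}.
ε ∈ L(G) since Expr is nullable, so keep Expr → ε.
For each production, add variants omitting each subset of nullable occurrences: Expr → Factor Factor gives Factor Factor | Factor. Expr → if Atom gives if Atom | if. Atom → if Expr Factor gives if Expr Factor | if Expr | if Factor | if.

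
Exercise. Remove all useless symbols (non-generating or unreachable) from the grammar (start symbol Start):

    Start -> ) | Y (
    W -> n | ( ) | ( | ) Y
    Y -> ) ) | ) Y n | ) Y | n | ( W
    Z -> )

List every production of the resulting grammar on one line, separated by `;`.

Generating nonterminals: {Start, W, Y, Z}.
Reachable from Start after that: {Start, W, Y}.
Removed useless symbols: {Z} and every production mentioning them.

Start -> ) | Y (; W -> n | ( ) | ( | ) Y; Y -> ) ) | ) Y n | ) Y | n | ( W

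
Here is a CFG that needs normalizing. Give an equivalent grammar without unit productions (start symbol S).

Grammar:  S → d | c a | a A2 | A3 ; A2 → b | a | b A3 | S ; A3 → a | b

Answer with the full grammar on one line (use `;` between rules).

S → d | c a | a A2 | a | b; A2 → b | a | b A3 | d | c a | a A2; A3 → a | b

Unit pairs: A2 ⇒* {A3, S}; S ⇒* {A3}.
For every A with A ⇒* B via unit rules, add B's non-unit alternatives to A; then delete every rule of the form X → Y.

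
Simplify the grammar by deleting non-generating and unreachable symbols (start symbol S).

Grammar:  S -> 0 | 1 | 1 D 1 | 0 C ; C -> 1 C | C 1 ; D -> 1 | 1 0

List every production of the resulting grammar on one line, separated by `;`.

S -> 0 | 1 | 1 D 1; D -> 1 | 1 0

Generating nonterminals: {D, S}.
Reachable from S after that: {D, S}.
Removed useless symbols: {C} and every production mentioning them.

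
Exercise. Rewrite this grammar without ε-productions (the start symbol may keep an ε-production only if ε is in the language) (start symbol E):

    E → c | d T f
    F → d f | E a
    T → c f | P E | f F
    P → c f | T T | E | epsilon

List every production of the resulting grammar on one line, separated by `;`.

E → c | d T f; F → d f | E a; T → c f | P E | E | f F; P → c f | T T | E

Nullable set = {P}.
ε ∉ L(G), so no ε-production is kept.
Add the nullable-subset variants: T → P E gives P E | E.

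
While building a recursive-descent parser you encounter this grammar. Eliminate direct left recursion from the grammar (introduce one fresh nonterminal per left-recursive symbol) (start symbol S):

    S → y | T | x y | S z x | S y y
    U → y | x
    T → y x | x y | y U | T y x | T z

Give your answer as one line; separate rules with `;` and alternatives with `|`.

S → y S' | T S' | x y S'; U → y | x; T → y x T' | x y T' | y U T'; S' → z x S' | y y S' | ε; T' → y x T' | z T' | ε

Left recursion appears on S, T.
For S: α = {z x, y y}, β = {y, T, x y}. Rewrite as S → β S' and S' → α S' | ε.
For T: α = {y x, z}, β = {y x, x y, y U}. Rewrite as T → β T' and T' → α T' | ε.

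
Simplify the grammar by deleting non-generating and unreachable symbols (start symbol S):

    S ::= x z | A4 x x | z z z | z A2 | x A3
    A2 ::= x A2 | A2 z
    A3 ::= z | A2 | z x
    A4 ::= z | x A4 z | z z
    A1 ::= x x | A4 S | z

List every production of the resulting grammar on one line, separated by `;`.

Generating nonterminals: {A1, A3, A4, S}.
Reachable from S after that: {A3, A4, S}.
Removed useless symbols: {A1, A2} and every production mentioning them.

S ::= x z | A4 x x | z z z | x A3; A3 ::= z | z x; A4 ::= z | x A4 z | z z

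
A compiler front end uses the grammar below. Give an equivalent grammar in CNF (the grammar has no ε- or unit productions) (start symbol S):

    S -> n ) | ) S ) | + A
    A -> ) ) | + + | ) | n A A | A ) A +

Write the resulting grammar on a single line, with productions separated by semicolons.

Introduce a nonterminal for each terminal appearing in a rule of length ≥ 2: X1 → n, X2 → ), X3 → +.
Binarize each right-hand side of length ≥ 3 by chaining fresh nonterminals (Y1, Y2, …): affected rules were S → X2 S X2; A → X1 A A; A → A X2 A X3.

S -> X1 X2 | X2 Y1 | X3 A; A -> X2 X2 | X3 X3 | ) | X1 Y2 | A Y3; X1 -> n; X2 -> ); X3 -> +; Y1 -> S X2; Y2 -> A A; Y3 -> X2 Y4; Y4 -> A X3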